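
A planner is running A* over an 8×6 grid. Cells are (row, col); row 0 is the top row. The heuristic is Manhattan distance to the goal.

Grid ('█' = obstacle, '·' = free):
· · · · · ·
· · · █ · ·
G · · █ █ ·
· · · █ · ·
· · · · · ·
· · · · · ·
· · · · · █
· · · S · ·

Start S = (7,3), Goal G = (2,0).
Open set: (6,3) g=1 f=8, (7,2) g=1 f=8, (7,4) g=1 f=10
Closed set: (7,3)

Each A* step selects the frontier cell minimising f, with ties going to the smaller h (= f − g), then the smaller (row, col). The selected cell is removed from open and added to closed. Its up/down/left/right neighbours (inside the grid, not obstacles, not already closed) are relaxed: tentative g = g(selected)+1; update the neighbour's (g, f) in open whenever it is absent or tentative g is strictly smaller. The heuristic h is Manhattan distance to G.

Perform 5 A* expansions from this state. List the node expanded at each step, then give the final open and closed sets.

order=[(6,3) → (5,3) → (4,3) → (4,2) → (3,2)]; open=[(2,2) g=6 f=8, (3,1) g=6 f=8, (4,1) g=5 f=8, (4,4) g=4 f=10, (5,2) g=3 f=8, (5,4) g=3 f=10, (6,2) g=2 f=8, (6,4) g=2 f=10, (7,2) g=1 f=8, (7,4) g=1 f=10]; closed=[(3,2), (4,2), (4,3), (5,3), (6,3), (7,3)]

step 1: expand (6,3) (f=8, h=7) → closed; open now [(5,3) g=2 f=8, (6,2) g=2 f=8, (6,4) g=2 f=10, (7,2) g=1 f=8, (7,4) g=1 f=10]
step 2: expand (5,3) (f=8, h=6) → closed; open now [(4,3) g=3 f=8, (5,2) g=3 f=8, (5,4) g=3 f=10, (6,2) g=2 f=8, (6,4) g=2 f=10, (7,2) g=1 f=8, (7,4) g=1 f=10]
step 3: expand (4,3) (f=8, h=5) → closed; open now [(4,2) g=4 f=8, (4,4) g=4 f=10, (5,2) g=3 f=8, (5,4) g=3 f=10, (6,2) g=2 f=8, (6,4) g=2 f=10, (7,2) g=1 f=8, (7,4) g=1 f=10]
step 4: expand (4,2) (f=8, h=4) → closed; open now [(3,2) g=5 f=8, (4,1) g=5 f=8, (4,4) g=4 f=10, (5,2) g=3 f=8, (5,4) g=3 f=10, (6,2) g=2 f=8, (6,4) g=2 f=10, (7,2) g=1 f=8, (7,4) g=1 f=10]
step 5: expand (3,2) (f=8, h=3) → closed; open now [(2,2) g=6 f=8, (3,1) g=6 f=8, (4,1) g=5 f=8, (4,4) g=4 f=10, (5,2) g=3 f=8, (5,4) g=3 f=10, (6,2) g=2 f=8, (6,4) g=2 f=10, (7,2) g=1 f=8, (7,4) g=1 f=10]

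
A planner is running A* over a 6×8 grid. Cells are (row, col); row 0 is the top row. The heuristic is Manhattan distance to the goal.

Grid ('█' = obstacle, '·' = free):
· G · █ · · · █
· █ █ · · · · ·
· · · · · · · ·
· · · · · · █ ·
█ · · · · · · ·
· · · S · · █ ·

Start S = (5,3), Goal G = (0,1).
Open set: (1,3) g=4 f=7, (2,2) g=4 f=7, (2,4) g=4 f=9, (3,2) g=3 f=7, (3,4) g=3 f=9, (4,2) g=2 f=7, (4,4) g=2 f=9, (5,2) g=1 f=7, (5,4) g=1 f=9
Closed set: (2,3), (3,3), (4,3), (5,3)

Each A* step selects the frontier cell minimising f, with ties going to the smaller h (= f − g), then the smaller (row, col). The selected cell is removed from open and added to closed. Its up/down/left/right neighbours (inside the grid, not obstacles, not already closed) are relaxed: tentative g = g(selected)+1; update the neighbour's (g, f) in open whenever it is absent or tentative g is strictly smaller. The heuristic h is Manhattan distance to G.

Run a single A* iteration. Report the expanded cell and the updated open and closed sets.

expanded=(1,3); open=[(1,4) g=5 f=9, (2,2) g=4 f=7, (2,4) g=4 f=9, (3,2) g=3 f=7, (3,4) g=3 f=9, (4,2) g=2 f=7, (4,4) g=2 f=9, (5,2) g=1 f=7, (5,4) g=1 f=9]; closed=[(1,3), (2,3), (3,3), (4,3), (5,3)]

step 1: expand (1,3) (f=7, h=3) → closed; open now [(1,4) g=5 f=9, (2,2) g=4 f=7, (2,4) g=4 f=9, (3,2) g=3 f=7, (3,4) g=3 f=9, (4,2) g=2 f=7, (4,4) g=2 f=9, (5,2) g=1 f=7, (5,4) g=1 f=9]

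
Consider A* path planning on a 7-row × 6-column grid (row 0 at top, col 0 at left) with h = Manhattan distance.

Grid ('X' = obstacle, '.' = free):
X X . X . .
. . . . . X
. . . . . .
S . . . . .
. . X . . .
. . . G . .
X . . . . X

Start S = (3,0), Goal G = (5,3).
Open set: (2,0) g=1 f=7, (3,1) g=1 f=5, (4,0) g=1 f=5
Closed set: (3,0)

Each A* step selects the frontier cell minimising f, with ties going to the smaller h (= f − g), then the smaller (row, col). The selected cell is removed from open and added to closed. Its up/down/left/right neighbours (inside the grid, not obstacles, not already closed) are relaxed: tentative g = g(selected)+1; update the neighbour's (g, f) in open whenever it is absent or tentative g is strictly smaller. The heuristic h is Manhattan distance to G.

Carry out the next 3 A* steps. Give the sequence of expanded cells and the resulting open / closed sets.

step 1: expand (3,1) (f=5, h=4) → closed; open now [(2,0) g=1 f=7, (2,1) g=2 f=7, (3,2) g=2 f=5, (4,0) g=1 f=5, (4,1) g=2 f=5]
step 2: expand (3,2) (f=5, h=3) → closed; open now [(2,0) g=1 f=7, (2,1) g=2 f=7, (2,2) g=3 f=7, (3,3) g=3 f=5, (4,0) g=1 f=5, (4,1) g=2 f=5]
step 3: expand (3,3) (f=5, h=2) → closed; open now [(2,0) g=1 f=7, (2,1) g=2 f=7, (2,2) g=3 f=7, (2,3) g=4 f=7, (3,4) g=4 f=7, (4,0) g=1 f=5, (4,1) g=2 f=5, (4,3) g=4 f=5]

order=[(3,1) → (3,2) → (3,3)]; open=[(2,0) g=1 f=7, (2,1) g=2 f=7, (2,2) g=3 f=7, (2,3) g=4 f=7, (3,4) g=4 f=7, (4,0) g=1 f=5, (4,1) g=2 f=5, (4,3) g=4 f=5]; closed=[(3,0), (3,1), (3,2), (3,3)]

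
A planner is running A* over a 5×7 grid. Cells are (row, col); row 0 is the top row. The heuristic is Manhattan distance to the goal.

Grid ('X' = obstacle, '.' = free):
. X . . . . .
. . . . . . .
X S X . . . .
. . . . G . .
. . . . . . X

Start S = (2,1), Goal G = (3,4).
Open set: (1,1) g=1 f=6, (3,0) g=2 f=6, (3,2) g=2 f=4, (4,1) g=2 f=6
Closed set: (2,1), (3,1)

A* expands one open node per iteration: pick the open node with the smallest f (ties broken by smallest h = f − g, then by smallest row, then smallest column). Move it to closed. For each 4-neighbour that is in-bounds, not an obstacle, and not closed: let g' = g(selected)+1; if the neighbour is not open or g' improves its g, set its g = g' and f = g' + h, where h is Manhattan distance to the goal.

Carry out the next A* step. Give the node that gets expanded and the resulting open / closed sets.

step 1: expand (3,2) (f=4, h=2) → closed; open now [(1,1) g=1 f=6, (3,0) g=2 f=6, (3,3) g=3 f=4, (4,1) g=2 f=6, (4,2) g=3 f=6]

expanded=(3,2); open=[(1,1) g=1 f=6, (3,0) g=2 f=6, (3,3) g=3 f=4, (4,1) g=2 f=6, (4,2) g=3 f=6]; closed=[(2,1), (3,1), (3,2)]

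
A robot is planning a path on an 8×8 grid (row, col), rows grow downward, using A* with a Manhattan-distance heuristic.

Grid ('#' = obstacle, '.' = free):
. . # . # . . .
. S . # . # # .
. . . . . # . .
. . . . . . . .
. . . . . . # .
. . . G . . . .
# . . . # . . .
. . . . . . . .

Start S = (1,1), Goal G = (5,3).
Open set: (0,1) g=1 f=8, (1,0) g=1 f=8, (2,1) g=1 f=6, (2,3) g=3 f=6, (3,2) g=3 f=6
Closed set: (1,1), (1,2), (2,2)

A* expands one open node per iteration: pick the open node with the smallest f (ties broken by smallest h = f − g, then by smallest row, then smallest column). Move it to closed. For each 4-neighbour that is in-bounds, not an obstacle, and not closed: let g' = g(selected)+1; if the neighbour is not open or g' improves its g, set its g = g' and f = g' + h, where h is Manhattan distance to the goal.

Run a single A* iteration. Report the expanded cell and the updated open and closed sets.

step 1: expand (2,3) (f=6, h=3) → closed; open now [(0,1) g=1 f=8, (1,0) g=1 f=8, (2,1) g=1 f=6, (2,4) g=4 f=8, (3,2) g=3 f=6, (3,3) g=4 f=6]

expanded=(2,3); open=[(0,1) g=1 f=8, (1,0) g=1 f=8, (2,1) g=1 f=6, (2,4) g=4 f=8, (3,2) g=3 f=6, (3,3) g=4 f=6]; closed=[(1,1), (1,2), (2,2), (2,3)]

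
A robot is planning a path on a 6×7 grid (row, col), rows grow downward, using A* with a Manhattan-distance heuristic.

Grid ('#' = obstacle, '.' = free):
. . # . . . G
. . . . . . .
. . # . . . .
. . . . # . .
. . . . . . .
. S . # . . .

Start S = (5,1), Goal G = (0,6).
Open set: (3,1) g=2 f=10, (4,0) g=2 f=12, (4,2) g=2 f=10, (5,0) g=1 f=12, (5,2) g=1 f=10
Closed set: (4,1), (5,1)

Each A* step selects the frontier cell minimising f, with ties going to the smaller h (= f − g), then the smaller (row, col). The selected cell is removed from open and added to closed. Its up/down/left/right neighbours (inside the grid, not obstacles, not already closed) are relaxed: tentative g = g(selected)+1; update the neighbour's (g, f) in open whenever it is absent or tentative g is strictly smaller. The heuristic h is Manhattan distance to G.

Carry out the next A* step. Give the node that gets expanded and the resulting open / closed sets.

step 1: expand (3,1) (f=10, h=8) → closed; open now [(2,1) g=3 f=10, (3,0) g=3 f=12, (3,2) g=3 f=10, (4,0) g=2 f=12, (4,2) g=2 f=10, (5,0) g=1 f=12, (5,2) g=1 f=10]

expanded=(3,1); open=[(2,1) g=3 f=10, (3,0) g=3 f=12, (3,2) g=3 f=10, (4,0) g=2 f=12, (4,2) g=2 f=10, (5,0) g=1 f=12, (5,2) g=1 f=10]; closed=[(3,1), (4,1), (5,1)]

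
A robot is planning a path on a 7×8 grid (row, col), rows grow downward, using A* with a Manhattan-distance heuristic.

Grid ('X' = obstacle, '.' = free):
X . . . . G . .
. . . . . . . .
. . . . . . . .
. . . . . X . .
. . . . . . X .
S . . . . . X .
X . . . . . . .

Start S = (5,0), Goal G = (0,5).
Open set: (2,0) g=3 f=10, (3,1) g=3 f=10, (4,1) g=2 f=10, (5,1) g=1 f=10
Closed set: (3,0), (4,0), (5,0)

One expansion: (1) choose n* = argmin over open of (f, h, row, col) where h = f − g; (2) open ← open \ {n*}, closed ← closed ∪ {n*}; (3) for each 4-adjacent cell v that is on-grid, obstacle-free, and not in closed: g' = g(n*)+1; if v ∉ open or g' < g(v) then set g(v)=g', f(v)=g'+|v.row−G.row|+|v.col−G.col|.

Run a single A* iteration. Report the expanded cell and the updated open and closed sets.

step 1: expand (2,0) (f=10, h=7) → closed; open now [(1,0) g=4 f=10, (2,1) g=4 f=10, (3,1) g=3 f=10, (4,1) g=2 f=10, (5,1) g=1 f=10]

expanded=(2,0); open=[(1,0) g=4 f=10, (2,1) g=4 f=10, (3,1) g=3 f=10, (4,1) g=2 f=10, (5,1) g=1 f=10]; closed=[(2,0), (3,0), (4,0), (5,0)]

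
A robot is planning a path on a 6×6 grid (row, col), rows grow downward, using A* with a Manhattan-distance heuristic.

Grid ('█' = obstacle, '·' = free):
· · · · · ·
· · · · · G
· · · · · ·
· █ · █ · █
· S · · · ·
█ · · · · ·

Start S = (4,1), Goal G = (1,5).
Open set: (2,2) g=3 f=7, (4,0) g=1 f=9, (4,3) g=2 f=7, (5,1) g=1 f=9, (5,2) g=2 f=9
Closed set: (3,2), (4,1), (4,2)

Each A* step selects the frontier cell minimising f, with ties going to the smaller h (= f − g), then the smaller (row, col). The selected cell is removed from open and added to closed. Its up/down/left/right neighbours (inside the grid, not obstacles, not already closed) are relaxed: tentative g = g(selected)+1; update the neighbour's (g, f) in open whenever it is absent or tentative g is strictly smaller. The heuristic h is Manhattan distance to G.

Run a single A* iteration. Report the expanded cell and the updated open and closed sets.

step 1: expand (2,2) (f=7, h=4) → closed; open now [(1,2) g=4 f=7, (2,1) g=4 f=9, (2,3) g=4 f=7, (4,0) g=1 f=9, (4,3) g=2 f=7, (5,1) g=1 f=9, (5,2) g=2 f=9]

expanded=(2,2); open=[(1,2) g=4 f=7, (2,1) g=4 f=9, (2,3) g=4 f=7, (4,0) g=1 f=9, (4,3) g=2 f=7, (5,1) g=1 f=9, (5,2) g=2 f=9]; closed=[(2,2), (3,2), (4,1), (4,2)]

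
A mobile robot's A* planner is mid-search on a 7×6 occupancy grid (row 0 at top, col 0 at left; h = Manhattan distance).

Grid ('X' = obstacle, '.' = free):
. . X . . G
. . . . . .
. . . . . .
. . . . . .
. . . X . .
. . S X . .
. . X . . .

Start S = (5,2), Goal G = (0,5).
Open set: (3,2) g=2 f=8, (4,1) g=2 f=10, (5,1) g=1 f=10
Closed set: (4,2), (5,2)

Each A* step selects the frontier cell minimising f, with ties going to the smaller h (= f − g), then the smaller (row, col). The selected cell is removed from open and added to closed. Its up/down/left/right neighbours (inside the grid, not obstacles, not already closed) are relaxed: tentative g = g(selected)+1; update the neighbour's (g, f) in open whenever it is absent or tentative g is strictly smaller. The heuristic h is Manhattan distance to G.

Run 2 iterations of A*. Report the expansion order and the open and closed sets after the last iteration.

order=[(3,2) → (2,2)]; open=[(1,2) g=4 f=8, (2,1) g=4 f=10, (2,3) g=4 f=8, (3,1) g=3 f=10, (3,3) g=3 f=8, (4,1) g=2 f=10, (5,1) g=1 f=10]; closed=[(2,2), (3,2), (4,2), (5,2)]

step 1: expand (3,2) (f=8, h=6) → closed; open now [(2,2) g=3 f=8, (3,1) g=3 f=10, (3,3) g=3 f=8, (4,1) g=2 f=10, (5,1) g=1 f=10]
step 2: expand (2,2) (f=8, h=5) → closed; open now [(1,2) g=4 f=8, (2,1) g=4 f=10, (2,3) g=4 f=8, (3,1) g=3 f=10, (3,3) g=3 f=8, (4,1) g=2 f=10, (5,1) g=1 f=10]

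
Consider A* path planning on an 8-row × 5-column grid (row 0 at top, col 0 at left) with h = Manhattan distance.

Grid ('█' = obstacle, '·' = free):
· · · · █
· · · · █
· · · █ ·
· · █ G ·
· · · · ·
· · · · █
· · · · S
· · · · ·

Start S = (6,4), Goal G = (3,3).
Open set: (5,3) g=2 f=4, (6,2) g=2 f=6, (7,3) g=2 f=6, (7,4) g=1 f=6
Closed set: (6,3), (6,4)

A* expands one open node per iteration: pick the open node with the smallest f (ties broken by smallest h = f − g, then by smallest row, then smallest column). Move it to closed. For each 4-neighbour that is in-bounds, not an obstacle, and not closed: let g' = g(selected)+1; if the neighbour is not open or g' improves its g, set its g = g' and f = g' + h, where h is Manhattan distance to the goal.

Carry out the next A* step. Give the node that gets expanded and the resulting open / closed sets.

step 1: expand (5,3) (f=4, h=2) → closed; open now [(4,3) g=3 f=4, (5,2) g=3 f=6, (6,2) g=2 f=6, (7,3) g=2 f=6, (7,4) g=1 f=6]

expanded=(5,3); open=[(4,3) g=3 f=4, (5,2) g=3 f=6, (6,2) g=2 f=6, (7,3) g=2 f=6, (7,4) g=1 f=6]; closed=[(5,3), (6,3), (6,4)]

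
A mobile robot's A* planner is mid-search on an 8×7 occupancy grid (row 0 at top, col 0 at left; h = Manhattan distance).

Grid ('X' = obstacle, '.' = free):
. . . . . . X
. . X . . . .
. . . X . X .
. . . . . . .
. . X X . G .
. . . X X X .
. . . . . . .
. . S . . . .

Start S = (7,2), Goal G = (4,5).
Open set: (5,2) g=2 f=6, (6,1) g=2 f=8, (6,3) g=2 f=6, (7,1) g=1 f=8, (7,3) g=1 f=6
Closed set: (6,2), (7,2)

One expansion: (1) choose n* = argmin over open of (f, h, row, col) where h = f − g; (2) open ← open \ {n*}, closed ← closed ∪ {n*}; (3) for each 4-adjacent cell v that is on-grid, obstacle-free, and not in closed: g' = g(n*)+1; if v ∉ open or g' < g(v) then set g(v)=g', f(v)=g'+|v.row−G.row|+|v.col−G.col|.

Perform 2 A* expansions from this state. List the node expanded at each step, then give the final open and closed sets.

step 1: expand (5,2) (f=6, h=4) → closed; open now [(5,1) g=3 f=8, (6,1) g=2 f=8, (6,3) g=2 f=6, (7,1) g=1 f=8, (7,3) g=1 f=6]
step 2: expand (6,3) (f=6, h=4) → closed; open now [(5,1) g=3 f=8, (6,1) g=2 f=8, (6,4) g=3 f=6, (7,1) g=1 f=8, (7,3) g=1 f=6]

order=[(5,2) → (6,3)]; open=[(5,1) g=3 f=8, (6,1) g=2 f=8, (6,4) g=3 f=6, (7,1) g=1 f=8, (7,3) g=1 f=6]; closed=[(5,2), (6,2), (6,3), (7,2)]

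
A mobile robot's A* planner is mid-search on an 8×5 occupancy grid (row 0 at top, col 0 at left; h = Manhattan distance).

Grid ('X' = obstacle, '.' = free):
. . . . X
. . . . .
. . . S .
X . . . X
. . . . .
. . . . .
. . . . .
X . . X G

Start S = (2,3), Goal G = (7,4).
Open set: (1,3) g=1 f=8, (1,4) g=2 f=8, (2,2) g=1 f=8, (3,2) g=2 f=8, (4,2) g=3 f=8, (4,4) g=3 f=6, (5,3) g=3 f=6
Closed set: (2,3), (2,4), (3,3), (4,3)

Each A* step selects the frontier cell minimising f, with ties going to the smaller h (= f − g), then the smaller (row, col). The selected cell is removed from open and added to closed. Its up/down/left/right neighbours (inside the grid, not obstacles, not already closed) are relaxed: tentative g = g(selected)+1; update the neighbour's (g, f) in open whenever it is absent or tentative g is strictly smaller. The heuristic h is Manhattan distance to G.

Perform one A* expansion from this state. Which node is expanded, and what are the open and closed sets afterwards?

step 1: expand (4,4) (f=6, h=3) → closed; open now [(1,3) g=1 f=8, (1,4) g=2 f=8, (2,2) g=1 f=8, (3,2) g=2 f=8, (4,2) g=3 f=8, (5,3) g=3 f=6, (5,4) g=4 f=6]

expanded=(4,4); open=[(1,3) g=1 f=8, (1,4) g=2 f=8, (2,2) g=1 f=8, (3,2) g=2 f=8, (4,2) g=3 f=8, (5,3) g=3 f=6, (5,4) g=4 f=6]; closed=[(2,3), (2,4), (3,3), (4,3), (4,4)]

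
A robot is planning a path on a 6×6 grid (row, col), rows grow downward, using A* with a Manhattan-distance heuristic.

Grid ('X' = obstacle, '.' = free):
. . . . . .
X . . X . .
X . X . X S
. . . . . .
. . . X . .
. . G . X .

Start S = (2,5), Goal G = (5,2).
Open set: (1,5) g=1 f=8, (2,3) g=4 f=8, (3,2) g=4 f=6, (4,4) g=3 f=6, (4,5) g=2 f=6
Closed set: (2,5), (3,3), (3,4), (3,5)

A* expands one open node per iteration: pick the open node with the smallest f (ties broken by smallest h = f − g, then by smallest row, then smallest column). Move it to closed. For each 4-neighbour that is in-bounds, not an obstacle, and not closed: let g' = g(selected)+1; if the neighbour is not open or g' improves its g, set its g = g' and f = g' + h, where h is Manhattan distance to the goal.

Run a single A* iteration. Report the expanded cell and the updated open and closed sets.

expanded=(3,2); open=[(1,5) g=1 f=8, (2,3) g=4 f=8, (3,1) g=5 f=8, (4,2) g=5 f=6, (4,4) g=3 f=6, (4,5) g=2 f=6]; closed=[(2,5), (3,2), (3,3), (3,4), (3,5)]

step 1: expand (3,2) (f=6, h=2) → closed; open now [(1,5) g=1 f=8, (2,3) g=4 f=8, (3,1) g=5 f=8, (4,2) g=5 f=6, (4,4) g=3 f=6, (4,5) g=2 f=6]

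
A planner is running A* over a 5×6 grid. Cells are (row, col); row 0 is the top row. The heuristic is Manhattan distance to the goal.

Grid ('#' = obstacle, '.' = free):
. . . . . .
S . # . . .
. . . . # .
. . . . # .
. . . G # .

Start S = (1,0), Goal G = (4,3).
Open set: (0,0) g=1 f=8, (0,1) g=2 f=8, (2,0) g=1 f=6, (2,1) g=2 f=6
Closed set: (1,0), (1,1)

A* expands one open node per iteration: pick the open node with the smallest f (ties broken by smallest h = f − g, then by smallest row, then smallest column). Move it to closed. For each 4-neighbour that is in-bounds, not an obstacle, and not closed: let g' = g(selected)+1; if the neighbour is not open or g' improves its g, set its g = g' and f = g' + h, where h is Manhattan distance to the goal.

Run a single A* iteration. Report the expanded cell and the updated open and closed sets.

expanded=(2,1); open=[(0,0) g=1 f=8, (0,1) g=2 f=8, (2,0) g=1 f=6, (2,2) g=3 f=6, (3,1) g=3 f=6]; closed=[(1,0), (1,1), (2,1)]

step 1: expand (2,1) (f=6, h=4) → closed; open now [(0,0) g=1 f=8, (0,1) g=2 f=8, (2,0) g=1 f=6, (2,2) g=3 f=6, (3,1) g=3 f=6]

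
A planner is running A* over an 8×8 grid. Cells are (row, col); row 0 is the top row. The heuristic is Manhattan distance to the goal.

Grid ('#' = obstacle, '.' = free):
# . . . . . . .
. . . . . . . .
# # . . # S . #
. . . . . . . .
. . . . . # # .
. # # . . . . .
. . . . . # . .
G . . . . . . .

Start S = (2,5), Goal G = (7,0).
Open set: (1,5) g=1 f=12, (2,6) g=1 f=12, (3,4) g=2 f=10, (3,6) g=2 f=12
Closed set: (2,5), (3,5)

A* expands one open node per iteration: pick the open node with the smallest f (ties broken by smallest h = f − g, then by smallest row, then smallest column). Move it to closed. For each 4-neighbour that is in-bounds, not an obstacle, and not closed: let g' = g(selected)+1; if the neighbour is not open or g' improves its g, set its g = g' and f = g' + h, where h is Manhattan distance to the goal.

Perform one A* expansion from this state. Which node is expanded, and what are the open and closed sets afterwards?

step 1: expand (3,4) (f=10, h=8) → closed; open now [(1,5) g=1 f=12, (2,6) g=1 f=12, (3,3) g=3 f=10, (3,6) g=2 f=12, (4,4) g=3 f=10]

expanded=(3,4); open=[(1,5) g=1 f=12, (2,6) g=1 f=12, (3,3) g=3 f=10, (3,6) g=2 f=12, (4,4) g=3 f=10]; closed=[(2,5), (3,4), (3,5)]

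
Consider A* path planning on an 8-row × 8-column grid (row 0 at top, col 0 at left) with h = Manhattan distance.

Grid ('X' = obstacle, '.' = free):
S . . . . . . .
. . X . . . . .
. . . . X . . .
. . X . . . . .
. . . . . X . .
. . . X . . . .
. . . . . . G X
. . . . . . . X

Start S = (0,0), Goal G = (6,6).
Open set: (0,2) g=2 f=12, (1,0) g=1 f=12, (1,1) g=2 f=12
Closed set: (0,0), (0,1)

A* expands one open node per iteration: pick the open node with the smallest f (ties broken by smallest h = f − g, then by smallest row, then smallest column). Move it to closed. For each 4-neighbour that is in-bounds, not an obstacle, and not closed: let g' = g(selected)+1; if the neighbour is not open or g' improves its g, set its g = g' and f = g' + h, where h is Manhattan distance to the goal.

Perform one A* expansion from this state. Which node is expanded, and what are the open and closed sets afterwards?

expanded=(0,2); open=[(0,3) g=3 f=12, (1,0) g=1 f=12, (1,1) g=2 f=12]; closed=[(0,0), (0,1), (0,2)]

step 1: expand (0,2) (f=12, h=10) → closed; open now [(0,3) g=3 f=12, (1,0) g=1 f=12, (1,1) g=2 f=12]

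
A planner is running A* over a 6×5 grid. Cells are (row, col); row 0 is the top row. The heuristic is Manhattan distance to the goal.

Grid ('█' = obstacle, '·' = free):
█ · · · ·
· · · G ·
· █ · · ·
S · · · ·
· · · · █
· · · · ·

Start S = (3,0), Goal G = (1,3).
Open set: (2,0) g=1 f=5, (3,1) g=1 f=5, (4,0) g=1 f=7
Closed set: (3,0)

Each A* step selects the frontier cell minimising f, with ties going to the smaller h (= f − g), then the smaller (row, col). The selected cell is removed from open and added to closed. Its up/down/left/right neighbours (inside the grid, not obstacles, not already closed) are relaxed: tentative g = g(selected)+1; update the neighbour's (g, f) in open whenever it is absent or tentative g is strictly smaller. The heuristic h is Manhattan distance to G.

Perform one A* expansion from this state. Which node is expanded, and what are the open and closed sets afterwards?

step 1: expand (2,0) (f=5, h=4) → closed; open now [(1,0) g=2 f=5, (3,1) g=1 f=5, (4,0) g=1 f=7]

expanded=(2,0); open=[(1,0) g=2 f=5, (3,1) g=1 f=5, (4,0) g=1 f=7]; closed=[(2,0), (3,0)]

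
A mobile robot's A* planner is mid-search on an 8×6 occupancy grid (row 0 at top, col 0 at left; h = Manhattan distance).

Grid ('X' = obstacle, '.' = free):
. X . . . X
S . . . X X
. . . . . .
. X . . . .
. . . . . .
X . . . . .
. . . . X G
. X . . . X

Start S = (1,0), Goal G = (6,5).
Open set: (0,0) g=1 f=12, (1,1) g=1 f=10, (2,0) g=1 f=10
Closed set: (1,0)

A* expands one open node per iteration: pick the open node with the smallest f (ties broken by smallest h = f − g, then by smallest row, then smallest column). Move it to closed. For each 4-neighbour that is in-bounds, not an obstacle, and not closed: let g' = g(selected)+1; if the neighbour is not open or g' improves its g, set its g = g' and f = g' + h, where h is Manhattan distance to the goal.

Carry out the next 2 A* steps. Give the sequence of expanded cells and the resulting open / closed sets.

order=[(1,1) → (1,2)]; open=[(0,0) g=1 f=12, (0,2) g=3 f=12, (1,3) g=3 f=10, (2,0) g=1 f=10, (2,1) g=2 f=10, (2,2) g=3 f=10]; closed=[(1,0), (1,1), (1,2)]

step 1: expand (1,1) (f=10, h=9) → closed; open now [(0,0) g=1 f=12, (1,2) g=2 f=10, (2,0) g=1 f=10, (2,1) g=2 f=10]
step 2: expand (1,2) (f=10, h=8) → closed; open now [(0,0) g=1 f=12, (0,2) g=3 f=12, (1,3) g=3 f=10, (2,0) g=1 f=10, (2,1) g=2 f=10, (2,2) g=3 f=10]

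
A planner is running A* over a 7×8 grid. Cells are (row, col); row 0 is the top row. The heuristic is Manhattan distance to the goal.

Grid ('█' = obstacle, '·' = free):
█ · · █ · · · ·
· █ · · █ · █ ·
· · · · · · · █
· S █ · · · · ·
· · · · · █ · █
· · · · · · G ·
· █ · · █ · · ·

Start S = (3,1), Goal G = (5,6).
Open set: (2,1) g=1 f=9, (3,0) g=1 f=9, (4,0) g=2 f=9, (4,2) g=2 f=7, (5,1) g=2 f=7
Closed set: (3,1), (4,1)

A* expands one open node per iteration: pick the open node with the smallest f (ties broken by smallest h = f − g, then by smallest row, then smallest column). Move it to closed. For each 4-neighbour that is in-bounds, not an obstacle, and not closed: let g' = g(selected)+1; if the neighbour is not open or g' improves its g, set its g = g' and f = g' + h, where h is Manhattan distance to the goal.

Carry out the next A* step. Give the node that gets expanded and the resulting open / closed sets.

step 1: expand (4,2) (f=7, h=5) → closed; open now [(2,1) g=1 f=9, (3,0) g=1 f=9, (4,0) g=2 f=9, (4,3) g=3 f=7, (5,1) g=2 f=7, (5,2) g=3 f=7]

expanded=(4,2); open=[(2,1) g=1 f=9, (3,0) g=1 f=9, (4,0) g=2 f=9, (4,3) g=3 f=7, (5,1) g=2 f=7, (5,2) g=3 f=7]; closed=[(3,1), (4,1), (4,2)]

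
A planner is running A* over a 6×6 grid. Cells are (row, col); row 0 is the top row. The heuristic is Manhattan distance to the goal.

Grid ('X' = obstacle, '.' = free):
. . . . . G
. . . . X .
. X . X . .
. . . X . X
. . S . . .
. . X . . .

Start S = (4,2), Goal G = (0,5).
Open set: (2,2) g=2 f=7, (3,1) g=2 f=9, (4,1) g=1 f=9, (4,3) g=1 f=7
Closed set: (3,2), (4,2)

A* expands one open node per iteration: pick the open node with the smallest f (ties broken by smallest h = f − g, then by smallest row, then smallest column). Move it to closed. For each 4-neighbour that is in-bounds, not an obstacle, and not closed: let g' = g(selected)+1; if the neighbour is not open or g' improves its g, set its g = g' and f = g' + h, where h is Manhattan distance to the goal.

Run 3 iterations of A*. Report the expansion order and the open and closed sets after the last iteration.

step 1: expand (2,2) (f=7, h=5) → closed; open now [(1,2) g=3 f=7, (3,1) g=2 f=9, (4,1) g=1 f=9, (4,3) g=1 f=7]
step 2: expand (1,2) (f=7, h=4) → closed; open now [(0,2) g=4 f=7, (1,1) g=4 f=9, (1,3) g=4 f=7, (3,1) g=2 f=9, (4,1) g=1 f=9, (4,3) g=1 f=7]
step 3: expand (0,2) (f=7, h=3) → closed; open now [(0,1) g=5 f=9, (0,3) g=5 f=7, (1,1) g=4 f=9, (1,3) g=4 f=7, (3,1) g=2 f=9, (4,1) g=1 f=9, (4,3) g=1 f=7]

order=[(2,2) → (1,2) → (0,2)]; open=[(0,1) g=5 f=9, (0,3) g=5 f=7, (1,1) g=4 f=9, (1,3) g=4 f=7, (3,1) g=2 f=9, (4,1) g=1 f=9, (4,3) g=1 f=7]; closed=[(0,2), (1,2), (2,2), (3,2), (4,2)]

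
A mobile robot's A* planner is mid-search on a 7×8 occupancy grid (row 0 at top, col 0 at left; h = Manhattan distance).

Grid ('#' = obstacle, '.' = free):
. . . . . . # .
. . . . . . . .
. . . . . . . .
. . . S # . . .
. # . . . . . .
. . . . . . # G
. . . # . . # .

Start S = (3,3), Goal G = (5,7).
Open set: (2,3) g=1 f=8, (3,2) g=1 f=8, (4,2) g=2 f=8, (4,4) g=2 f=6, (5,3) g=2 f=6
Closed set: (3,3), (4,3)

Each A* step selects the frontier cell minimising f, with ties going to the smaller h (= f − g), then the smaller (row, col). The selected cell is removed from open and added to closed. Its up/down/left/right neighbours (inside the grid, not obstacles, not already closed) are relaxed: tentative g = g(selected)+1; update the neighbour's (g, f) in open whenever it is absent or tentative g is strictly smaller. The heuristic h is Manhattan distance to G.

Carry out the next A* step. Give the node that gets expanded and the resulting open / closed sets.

expanded=(4,4); open=[(2,3) g=1 f=8, (3,2) g=1 f=8, (4,2) g=2 f=8, (4,5) g=3 f=6, (5,3) g=2 f=6, (5,4) g=3 f=6]; closed=[(3,3), (4,3), (4,4)]

step 1: expand (4,4) (f=6, h=4) → closed; open now [(2,3) g=1 f=8, (3,2) g=1 f=8, (4,2) g=2 f=8, (4,5) g=3 f=6, (5,3) g=2 f=6, (5,4) g=3 f=6]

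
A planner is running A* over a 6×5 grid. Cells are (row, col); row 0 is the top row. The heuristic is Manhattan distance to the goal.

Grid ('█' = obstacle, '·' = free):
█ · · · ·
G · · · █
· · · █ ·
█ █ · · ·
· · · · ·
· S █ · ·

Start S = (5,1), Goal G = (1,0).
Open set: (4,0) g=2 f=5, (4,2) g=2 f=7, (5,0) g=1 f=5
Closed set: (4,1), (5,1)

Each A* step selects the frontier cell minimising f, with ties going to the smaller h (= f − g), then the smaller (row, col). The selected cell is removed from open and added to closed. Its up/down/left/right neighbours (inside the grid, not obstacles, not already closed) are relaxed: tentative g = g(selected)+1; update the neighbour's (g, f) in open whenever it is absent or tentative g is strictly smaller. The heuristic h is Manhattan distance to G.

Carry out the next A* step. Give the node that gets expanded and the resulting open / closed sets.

step 1: expand (4,0) (f=5, h=3) → closed; open now [(4,2) g=2 f=7, (5,0) g=1 f=5]

expanded=(4,0); open=[(4,2) g=2 f=7, (5,0) g=1 f=5]; closed=[(4,0), (4,1), (5,1)]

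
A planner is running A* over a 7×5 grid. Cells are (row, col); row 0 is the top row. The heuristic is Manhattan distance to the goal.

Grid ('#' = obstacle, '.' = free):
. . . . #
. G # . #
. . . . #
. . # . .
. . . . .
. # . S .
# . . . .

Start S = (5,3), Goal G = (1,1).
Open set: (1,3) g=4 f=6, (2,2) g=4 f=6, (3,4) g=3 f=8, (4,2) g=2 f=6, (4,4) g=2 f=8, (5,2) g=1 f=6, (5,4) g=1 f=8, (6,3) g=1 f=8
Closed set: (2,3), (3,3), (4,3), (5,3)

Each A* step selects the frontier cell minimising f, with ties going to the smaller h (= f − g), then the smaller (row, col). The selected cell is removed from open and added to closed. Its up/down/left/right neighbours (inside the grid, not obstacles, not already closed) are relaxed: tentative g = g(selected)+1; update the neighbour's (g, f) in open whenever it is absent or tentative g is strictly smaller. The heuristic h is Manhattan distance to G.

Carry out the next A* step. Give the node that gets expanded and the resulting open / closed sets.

step 1: expand (1,3) (f=6, h=2) → closed; open now [(0,3) g=5 f=8, (2,2) g=4 f=6, (3,4) g=3 f=8, (4,2) g=2 f=6, (4,4) g=2 f=8, (5,2) g=1 f=6, (5,4) g=1 f=8, (6,3) g=1 f=8]

expanded=(1,3); open=[(0,3) g=5 f=8, (2,2) g=4 f=6, (3,4) g=3 f=8, (4,2) g=2 f=6, (4,4) g=2 f=8, (5,2) g=1 f=6, (5,4) g=1 f=8, (6,3) g=1 f=8]; closed=[(1,3), (2,3), (3,3), (4,3), (5,3)]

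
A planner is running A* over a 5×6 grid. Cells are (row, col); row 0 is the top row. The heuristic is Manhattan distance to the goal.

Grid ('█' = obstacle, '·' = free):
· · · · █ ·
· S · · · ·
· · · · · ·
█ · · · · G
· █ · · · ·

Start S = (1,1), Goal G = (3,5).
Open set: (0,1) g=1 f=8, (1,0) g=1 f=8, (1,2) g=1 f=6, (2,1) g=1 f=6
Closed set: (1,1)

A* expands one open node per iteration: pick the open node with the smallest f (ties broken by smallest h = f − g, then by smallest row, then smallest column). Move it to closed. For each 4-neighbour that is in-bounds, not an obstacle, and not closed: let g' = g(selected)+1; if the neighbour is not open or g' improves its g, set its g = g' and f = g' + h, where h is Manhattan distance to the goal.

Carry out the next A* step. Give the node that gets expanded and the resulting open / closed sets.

expanded=(1,2); open=[(0,1) g=1 f=8, (0,2) g=2 f=8, (1,0) g=1 f=8, (1,3) g=2 f=6, (2,1) g=1 f=6, (2,2) g=2 f=6]; closed=[(1,1), (1,2)]

step 1: expand (1,2) (f=6, h=5) → closed; open now [(0,1) g=1 f=8, (0,2) g=2 f=8, (1,0) g=1 f=8, (1,3) g=2 f=6, (2,1) g=1 f=6, (2,2) g=2 f=6]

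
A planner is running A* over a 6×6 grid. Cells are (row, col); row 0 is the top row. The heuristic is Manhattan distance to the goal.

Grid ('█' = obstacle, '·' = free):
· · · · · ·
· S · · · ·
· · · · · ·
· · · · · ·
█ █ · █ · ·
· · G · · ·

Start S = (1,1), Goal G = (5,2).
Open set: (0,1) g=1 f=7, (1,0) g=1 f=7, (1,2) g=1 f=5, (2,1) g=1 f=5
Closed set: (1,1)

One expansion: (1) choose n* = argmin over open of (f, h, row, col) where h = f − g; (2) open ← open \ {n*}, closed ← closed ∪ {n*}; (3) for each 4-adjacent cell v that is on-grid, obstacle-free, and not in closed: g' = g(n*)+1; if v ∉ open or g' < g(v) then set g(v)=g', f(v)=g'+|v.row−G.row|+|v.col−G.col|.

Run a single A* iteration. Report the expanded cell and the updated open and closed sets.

step 1: expand (1,2) (f=5, h=4) → closed; open now [(0,1) g=1 f=7, (0,2) g=2 f=7, (1,0) g=1 f=7, (1,3) g=2 f=7, (2,1) g=1 f=5, (2,2) g=2 f=5]

expanded=(1,2); open=[(0,1) g=1 f=7, (0,2) g=2 f=7, (1,0) g=1 f=7, (1,3) g=2 f=7, (2,1) g=1 f=5, (2,2) g=2 f=5]; closed=[(1,1), (1,2)]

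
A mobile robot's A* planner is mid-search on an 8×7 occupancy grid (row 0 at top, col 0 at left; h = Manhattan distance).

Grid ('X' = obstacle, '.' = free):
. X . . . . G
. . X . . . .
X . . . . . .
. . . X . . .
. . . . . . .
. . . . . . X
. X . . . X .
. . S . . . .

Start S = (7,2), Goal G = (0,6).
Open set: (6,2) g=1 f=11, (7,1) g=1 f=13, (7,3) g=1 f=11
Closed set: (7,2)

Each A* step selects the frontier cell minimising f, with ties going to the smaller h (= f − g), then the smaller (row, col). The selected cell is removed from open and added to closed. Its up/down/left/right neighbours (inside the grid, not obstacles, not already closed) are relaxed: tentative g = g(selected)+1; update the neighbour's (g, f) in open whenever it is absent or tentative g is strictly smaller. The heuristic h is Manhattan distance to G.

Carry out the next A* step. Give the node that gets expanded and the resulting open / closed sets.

expanded=(6,2); open=[(5,2) g=2 f=11, (6,3) g=2 f=11, (7,1) g=1 f=13, (7,3) g=1 f=11]; closed=[(6,2), (7,2)]

step 1: expand (6,2) (f=11, h=10) → closed; open now [(5,2) g=2 f=11, (6,3) g=2 f=11, (7,1) g=1 f=13, (7,3) g=1 f=11]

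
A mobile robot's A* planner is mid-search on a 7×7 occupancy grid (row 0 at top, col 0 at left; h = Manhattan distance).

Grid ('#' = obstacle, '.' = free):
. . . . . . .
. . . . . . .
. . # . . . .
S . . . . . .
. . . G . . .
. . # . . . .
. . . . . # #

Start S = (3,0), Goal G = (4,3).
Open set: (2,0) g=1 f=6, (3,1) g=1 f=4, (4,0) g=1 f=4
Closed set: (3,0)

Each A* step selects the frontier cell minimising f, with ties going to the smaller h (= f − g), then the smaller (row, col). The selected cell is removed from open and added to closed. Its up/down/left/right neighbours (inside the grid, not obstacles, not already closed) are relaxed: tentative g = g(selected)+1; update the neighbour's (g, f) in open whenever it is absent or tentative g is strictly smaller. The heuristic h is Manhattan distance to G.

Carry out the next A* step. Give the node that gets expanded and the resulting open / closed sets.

step 1: expand (3,1) (f=4, h=3) → closed; open now [(2,0) g=1 f=6, (2,1) g=2 f=6, (3,2) g=2 f=4, (4,0) g=1 f=4, (4,1) g=2 f=4]

expanded=(3,1); open=[(2,0) g=1 f=6, (2,1) g=2 f=6, (3,2) g=2 f=4, (4,0) g=1 f=4, (4,1) g=2 f=4]; closed=[(3,0), (3,1)]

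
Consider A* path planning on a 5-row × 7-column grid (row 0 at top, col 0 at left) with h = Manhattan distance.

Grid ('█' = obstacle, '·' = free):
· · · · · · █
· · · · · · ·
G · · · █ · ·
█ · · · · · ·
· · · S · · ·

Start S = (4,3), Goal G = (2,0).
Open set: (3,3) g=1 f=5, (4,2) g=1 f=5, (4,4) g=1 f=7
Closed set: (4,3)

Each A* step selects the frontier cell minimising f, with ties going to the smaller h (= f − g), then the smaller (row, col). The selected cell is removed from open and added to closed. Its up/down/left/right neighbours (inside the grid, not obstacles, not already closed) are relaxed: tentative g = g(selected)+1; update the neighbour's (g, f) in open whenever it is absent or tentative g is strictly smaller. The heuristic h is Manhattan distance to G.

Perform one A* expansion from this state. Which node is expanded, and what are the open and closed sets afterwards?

expanded=(3,3); open=[(2,3) g=2 f=5, (3,2) g=2 f=5, (3,4) g=2 f=7, (4,2) g=1 f=5, (4,4) g=1 f=7]; closed=[(3,3), (4,3)]

step 1: expand (3,3) (f=5, h=4) → closed; open now [(2,3) g=2 f=5, (3,2) g=2 f=5, (3,4) g=2 f=7, (4,2) g=1 f=5, (4,4) g=1 f=7]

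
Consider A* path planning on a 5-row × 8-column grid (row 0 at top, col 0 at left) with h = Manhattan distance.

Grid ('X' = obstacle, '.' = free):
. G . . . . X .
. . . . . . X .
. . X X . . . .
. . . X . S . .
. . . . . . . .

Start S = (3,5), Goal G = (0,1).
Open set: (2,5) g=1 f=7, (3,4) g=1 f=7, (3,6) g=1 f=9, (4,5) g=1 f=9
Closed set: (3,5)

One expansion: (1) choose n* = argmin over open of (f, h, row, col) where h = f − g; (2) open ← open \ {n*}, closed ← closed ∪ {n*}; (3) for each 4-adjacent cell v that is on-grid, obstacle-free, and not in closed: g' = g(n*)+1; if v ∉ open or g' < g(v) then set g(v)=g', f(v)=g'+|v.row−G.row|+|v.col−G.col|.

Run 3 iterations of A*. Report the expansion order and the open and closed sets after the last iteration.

step 1: expand (2,5) (f=7, h=6) → closed; open now [(1,5) g=2 f=7, (2,4) g=2 f=7, (2,6) g=2 f=9, (3,4) g=1 f=7, (3,6) g=1 f=9, (4,5) g=1 f=9]
step 2: expand (1,5) (f=7, h=5) → closed; open now [(0,5) g=3 f=7, (1,4) g=3 f=7, (2,4) g=2 f=7, (2,6) g=2 f=9, (3,4) g=1 f=7, (3,6) g=1 f=9, (4,5) g=1 f=9]
step 3: expand (0,5) (f=7, h=4) → closed; open now [(0,4) g=4 f=7, (1,4) g=3 f=7, (2,4) g=2 f=7, (2,6) g=2 f=9, (3,4) g=1 f=7, (3,6) g=1 f=9, (4,5) g=1 f=9]

order=[(2,5) → (1,5) → (0,5)]; open=[(0,4) g=4 f=7, (1,4) g=3 f=7, (2,4) g=2 f=7, (2,6) g=2 f=9, (3,4) g=1 f=7, (3,6) g=1 f=9, (4,5) g=1 f=9]; closed=[(0,5), (1,5), (2,5), (3,5)]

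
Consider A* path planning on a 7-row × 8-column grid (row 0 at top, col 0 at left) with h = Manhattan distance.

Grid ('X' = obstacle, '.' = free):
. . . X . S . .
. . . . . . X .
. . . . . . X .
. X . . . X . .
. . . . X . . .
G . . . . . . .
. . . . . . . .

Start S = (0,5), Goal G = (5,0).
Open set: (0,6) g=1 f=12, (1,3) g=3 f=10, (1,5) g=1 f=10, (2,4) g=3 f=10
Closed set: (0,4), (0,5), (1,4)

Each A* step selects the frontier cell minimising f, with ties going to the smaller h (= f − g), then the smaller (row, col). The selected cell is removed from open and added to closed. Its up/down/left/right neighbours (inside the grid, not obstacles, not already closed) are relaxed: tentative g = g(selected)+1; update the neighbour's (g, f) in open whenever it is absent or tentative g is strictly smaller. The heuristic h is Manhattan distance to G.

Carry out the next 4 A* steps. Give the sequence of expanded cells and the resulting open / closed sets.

step 1: expand (1,3) (f=10, h=7) → closed; open now [(0,6) g=1 f=12, (1,2) g=4 f=10, (1,5) g=1 f=10, (2,3) g=4 f=10, (2,4) g=3 f=10]
step 2: expand (1,2) (f=10, h=6) → closed; open now [(0,2) g=5 f=12, (0,6) g=1 f=12, (1,1) g=5 f=10, (1,5) g=1 f=10, (2,2) g=5 f=10, (2,3) g=4 f=10, (2,4) g=3 f=10]
step 3: expand (1,1) (f=10, h=5) → closed; open now [(0,1) g=6 f=12, (0,2) g=5 f=12, (0,6) g=1 f=12, (1,0) g=6 f=10, (1,5) g=1 f=10, (2,1) g=6 f=10, (2,2) g=5 f=10, (2,3) g=4 f=10, (2,4) g=3 f=10]
step 4: expand (1,0) (f=10, h=4) → closed; open now [(0,0) g=7 f=12, (0,1) g=6 f=12, (0,2) g=5 f=12, (0,6) g=1 f=12, (1,5) g=1 f=10, (2,0) g=7 f=10, (2,1) g=6 f=10, (2,2) g=5 f=10, (2,3) g=4 f=10, (2,4) g=3 f=10]

order=[(1,3) → (1,2) → (1,1) → (1,0)]; open=[(0,0) g=7 f=12, (0,1) g=6 f=12, (0,2) g=5 f=12, (0,6) g=1 f=12, (1,5) g=1 f=10, (2,0) g=7 f=10, (2,1) g=6 f=10, (2,2) g=5 f=10, (2,3) g=4 f=10, (2,4) g=3 f=10]; closed=[(0,4), (0,5), (1,0), (1,1), (1,2), (1,3), (1,4)]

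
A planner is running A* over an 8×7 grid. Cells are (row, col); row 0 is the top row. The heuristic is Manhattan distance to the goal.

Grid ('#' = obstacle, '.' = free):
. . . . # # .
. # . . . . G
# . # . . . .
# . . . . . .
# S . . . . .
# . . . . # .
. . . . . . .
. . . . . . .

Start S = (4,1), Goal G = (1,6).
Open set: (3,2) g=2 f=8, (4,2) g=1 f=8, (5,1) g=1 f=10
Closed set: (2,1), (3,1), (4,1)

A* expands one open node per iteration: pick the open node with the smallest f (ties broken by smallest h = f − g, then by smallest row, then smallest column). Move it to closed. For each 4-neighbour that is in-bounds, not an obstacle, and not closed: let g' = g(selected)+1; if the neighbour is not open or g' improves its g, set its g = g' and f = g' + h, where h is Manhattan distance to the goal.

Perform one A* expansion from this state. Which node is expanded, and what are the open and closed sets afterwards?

step 1: expand (3,2) (f=8, h=6) → closed; open now [(3,3) g=3 f=8, (4,2) g=1 f=8, (5,1) g=1 f=10]

expanded=(3,2); open=[(3,3) g=3 f=8, (4,2) g=1 f=8, (5,1) g=1 f=10]; closed=[(2,1), (3,1), (3,2), (4,1)]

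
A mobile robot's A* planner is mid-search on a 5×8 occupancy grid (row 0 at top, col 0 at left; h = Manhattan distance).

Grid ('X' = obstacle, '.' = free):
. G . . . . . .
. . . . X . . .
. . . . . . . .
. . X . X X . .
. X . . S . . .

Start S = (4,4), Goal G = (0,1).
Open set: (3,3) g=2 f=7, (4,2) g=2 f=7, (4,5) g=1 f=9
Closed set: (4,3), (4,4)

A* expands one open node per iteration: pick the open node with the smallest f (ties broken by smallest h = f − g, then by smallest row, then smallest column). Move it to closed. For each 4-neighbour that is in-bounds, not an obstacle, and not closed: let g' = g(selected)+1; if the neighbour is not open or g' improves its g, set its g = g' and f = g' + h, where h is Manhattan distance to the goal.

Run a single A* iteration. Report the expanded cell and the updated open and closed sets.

step 1: expand (3,3) (f=7, h=5) → closed; open now [(2,3) g=3 f=7, (4,2) g=2 f=7, (4,5) g=1 f=9]

expanded=(3,3); open=[(2,3) g=3 f=7, (4,2) g=2 f=7, (4,5) g=1 f=9]; closed=[(3,3), (4,3), (4,4)]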